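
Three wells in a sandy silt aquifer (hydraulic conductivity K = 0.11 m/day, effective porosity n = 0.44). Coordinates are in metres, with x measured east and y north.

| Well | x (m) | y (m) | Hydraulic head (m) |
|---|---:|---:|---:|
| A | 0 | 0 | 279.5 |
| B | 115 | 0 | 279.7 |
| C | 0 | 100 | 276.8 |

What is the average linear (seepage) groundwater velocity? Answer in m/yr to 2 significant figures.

∂h/∂x = (279.7 − 279.5) / (115 − 0) = +0.001739
∂h/∂y = (276.8 − 279.5) / (100 − 0) = -0.02700
|∇h| = √(0.001739² + -0.02700²) = 0.02706
Seepage velocity v = K·i/n = 0.11 × 0.02706 / 0.44 = 0.006765 m/day = 2.471 m/yr.

2.5 m/yr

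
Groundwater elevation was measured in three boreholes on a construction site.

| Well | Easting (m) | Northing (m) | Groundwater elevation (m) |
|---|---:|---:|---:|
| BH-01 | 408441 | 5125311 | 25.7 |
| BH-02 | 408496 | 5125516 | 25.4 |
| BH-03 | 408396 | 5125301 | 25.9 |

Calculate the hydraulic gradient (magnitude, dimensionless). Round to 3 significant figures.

Differences from BH-01: to BH-02 (Δx, Δy, Δh) = (55, 205, -0.3); to BH-03 = (-45, -10, +0.2).
Solve a·Δx + b·Δy = Δh: det = 55·(-10) − (-45)·205 = 8675.
∂h/∂x = [(-0.3)·(-10) − (+0.2)·205] / 8675 = -0.004380
∂h/∂y = [55·(+0.2) − (-45)·(-0.3)] / 8675 = -0.0002882
|∇h| = √(-0.004380² + -0.0002882²) = 0.004389

0.00439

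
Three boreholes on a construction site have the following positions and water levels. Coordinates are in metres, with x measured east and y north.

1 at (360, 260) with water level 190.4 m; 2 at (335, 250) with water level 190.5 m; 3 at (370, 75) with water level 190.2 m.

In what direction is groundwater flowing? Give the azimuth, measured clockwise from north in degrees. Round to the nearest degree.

Taking 1 as reference: 2−1 = (-25, -10, +0.1); 3−1 = (10, -185, -0.2).
Solve a·Δx + b·Δy = Δh: det = (-25)·(-185) − 10·(-10) = 4725.
∂h/∂x = [(+0.1)·(-185) − (-0.2)·(-10)] / 4725 = -0.004339
∂h/∂y = [(-25)·(-0.2) − 10·(+0.1)] / 4725 = +0.0008466
Flow direction (−∇h) has components (+0.004339 E, -0.0008466 N).
Azimuth = atan2(E, N) = atan2(+0.004339, -0.0008466) = 101.0° ≈ 101°.

101°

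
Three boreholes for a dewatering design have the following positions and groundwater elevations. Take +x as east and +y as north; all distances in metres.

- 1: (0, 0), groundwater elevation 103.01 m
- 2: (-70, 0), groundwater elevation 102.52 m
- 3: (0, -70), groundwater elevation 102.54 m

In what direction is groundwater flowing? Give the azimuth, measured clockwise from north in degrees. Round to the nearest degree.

∂h/∂x = (102.52 − 103.01) / (-70 − 0) = +0.007000
∂h/∂y = (102.54 − 103.01) / (-70 − 0) = +0.006714
Flow direction (−∇h) has components (-0.007000 E, -0.006714 N).
Azimuth = atan2(E, N) = atan2(-0.007000, -0.006714) = 226.2° ≈ 226°.

226°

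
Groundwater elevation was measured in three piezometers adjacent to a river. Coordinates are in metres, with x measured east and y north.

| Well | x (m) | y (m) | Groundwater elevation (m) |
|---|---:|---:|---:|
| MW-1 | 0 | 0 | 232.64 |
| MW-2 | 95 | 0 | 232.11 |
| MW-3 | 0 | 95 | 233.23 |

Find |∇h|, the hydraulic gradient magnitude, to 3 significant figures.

0.00835

∂h/∂x = (232.11 − 232.64) / (95 − 0) = -0.005579
∂h/∂y = (233.23 − 232.64) / (95 − 0) = +0.006211
|∇h| = √(-0.005579² + 0.006211²) = 0.008349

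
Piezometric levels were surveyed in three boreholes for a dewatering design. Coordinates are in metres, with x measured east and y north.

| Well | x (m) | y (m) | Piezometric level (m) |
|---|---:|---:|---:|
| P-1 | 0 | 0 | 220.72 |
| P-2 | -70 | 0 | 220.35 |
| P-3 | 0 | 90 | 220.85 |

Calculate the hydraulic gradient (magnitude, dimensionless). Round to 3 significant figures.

0.00548

∂h/∂x = (220.35 − 220.72) / (-70 − 0) = +0.005286
∂h/∂y = (220.85 − 220.72) / (90 − 0) = +0.001444
|∇h| = √(0.005286² + 0.001444²) = 0.00548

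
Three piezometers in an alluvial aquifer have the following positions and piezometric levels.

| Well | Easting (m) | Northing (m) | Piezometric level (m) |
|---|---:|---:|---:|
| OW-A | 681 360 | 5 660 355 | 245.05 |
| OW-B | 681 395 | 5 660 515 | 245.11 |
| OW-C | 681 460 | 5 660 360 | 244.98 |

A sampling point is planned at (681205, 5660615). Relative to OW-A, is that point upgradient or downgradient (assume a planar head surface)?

upgradient

With h = a·x + b·y + c and OW-A as origin, the differences give:
  35·a + 160·b = +0.06
  100·a + 5·b = -0.07
Eliminate b (×5 and ×160, subtract): -15825·a = 11.500 → a = ∂h/∂x = -0.0007267
Back-substitute: b = ∂h/∂y = +0.0005340.
Head at (681205, 5660615) = 245.05 + (-0.0007267)·(-155) + (+0.0005340)·(260) = 245.30 m.
That is higher than the 245.05 m at OW-A, so the point is upgradient.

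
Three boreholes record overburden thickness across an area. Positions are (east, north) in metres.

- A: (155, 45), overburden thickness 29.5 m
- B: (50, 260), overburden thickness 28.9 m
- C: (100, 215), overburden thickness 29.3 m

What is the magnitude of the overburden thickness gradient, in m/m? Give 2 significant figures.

0.0100 m/m

Taking A as reference: B−A = (-105, 215, -0.6); C−A = (-55, 170, -0.2).
Determinant of the coordinate differences = (-105)·170 − (-55)·215 = -6025.
∂d/∂x = [(-0.6)·170 − (-0.2)·215] / -6025 = +0.009793
∂d/∂y = [(-105)·(-0.2) − (-55)·(-0.6)] / -6025 = +0.001992
|∇f| = √(0.009793² + 0.001992²) = 0.009994 m/m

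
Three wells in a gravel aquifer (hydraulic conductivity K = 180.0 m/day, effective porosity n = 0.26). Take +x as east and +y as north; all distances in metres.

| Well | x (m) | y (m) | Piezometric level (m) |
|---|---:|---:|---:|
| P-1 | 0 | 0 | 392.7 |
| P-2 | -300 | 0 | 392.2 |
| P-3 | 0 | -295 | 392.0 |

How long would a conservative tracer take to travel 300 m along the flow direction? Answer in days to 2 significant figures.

∂h/∂x = (392.2 − 392.7) / (-300 − 0) = +0.001667
∂h/∂y = (392.0 − 392.7) / (-295 − 0) = +0.002373
|∇h| = √(0.001667² + 0.002373²) = 0.0029
Seepage velocity v = K·i/n = 180.0 × 0.0029 / 0.26 = 2.008 m/day.
t = 300 / 2.008 = 149.4 days.

150 days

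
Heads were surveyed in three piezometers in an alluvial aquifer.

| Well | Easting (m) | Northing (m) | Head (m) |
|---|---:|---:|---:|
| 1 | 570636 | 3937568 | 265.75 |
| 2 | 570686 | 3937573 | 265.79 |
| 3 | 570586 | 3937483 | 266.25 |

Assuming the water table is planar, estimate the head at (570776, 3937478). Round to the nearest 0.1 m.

Differences from 1: to 2 (Δx, Δy, Δh) = (50, 5, +0.04); to 3 = (-50, -85, +0.50).
Solve a·Δx + b·Δy = Δh: det = 50·(-85) − (-50)·5 = -4000.
∂h/∂x = [(+0.04)·(-85) − (+0.50)·5] / -4000 = +0.001475
∂h/∂y = [50·(+0.50) − (-50)·(+0.04)] / -4000 = -0.006750
h(570776, 3937478) = 265.75 + (+0.001475)·(140) + (-0.006750)·(-90) = 265.75 +0.207 +0.608 = 266.564 m.

266.6 m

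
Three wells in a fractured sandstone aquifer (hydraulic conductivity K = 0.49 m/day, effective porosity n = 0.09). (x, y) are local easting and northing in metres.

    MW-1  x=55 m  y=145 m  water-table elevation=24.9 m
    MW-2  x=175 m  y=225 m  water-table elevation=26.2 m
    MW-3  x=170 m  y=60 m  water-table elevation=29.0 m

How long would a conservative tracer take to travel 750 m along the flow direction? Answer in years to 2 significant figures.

13 years

With h = a·x + b·y + c and MW-1 as origin, the differences give:
  120·a + 80·b = +1.3
  115·a + (-85)·b = +4.1
Eliminate b (×(-85) and ×80, subtract): -19400·a = -438.50 → a = ∂h/∂x = +0.02260
Back-substitute: b = ∂h/∂y = -0.01765.
|∇h| = √(0.02260² + -0.01765²) = 0.02868
Seepage velocity v = K·i/n = 0.49 × 0.02868 / 0.09 = 0.1561 m/day.
t = 750 / 0.1561 = 4805 days = 13.2 years.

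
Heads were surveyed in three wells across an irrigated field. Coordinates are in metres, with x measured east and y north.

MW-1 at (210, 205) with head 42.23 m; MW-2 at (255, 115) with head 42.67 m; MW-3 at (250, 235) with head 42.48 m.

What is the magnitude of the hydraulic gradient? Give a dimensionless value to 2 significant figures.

With h = a·x + b·y + c and MW-1 as origin, the differences give:
  45·a + (-90)·b = +0.44
  40·a + 30·b = +0.25
Eliminate b (×30 and ×(-90), subtract): 4950·a = 35.700 → a = ∂h/∂x = +0.007212
Back-substitute: b = ∂h/∂y = -0.001283.
|∇h| = √(0.007212² + -0.001283²) = 0.007325

0.0073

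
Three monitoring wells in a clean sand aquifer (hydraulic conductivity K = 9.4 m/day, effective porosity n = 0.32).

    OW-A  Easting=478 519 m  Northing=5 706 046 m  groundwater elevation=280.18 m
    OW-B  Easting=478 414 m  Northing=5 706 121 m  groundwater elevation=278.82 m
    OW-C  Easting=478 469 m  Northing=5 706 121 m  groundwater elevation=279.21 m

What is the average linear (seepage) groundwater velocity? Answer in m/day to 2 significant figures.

Taking OW-A as reference: OW-B−OW-A = (-105, 75, -1.36); OW-C−OW-A = (-50, 75, -0.97).
Determinant of the coordinate differences = (-105)·75 − (-50)·75 = -4125.
∂h/∂x = [(-1.36)·75 − (-0.97)·75] / -4125 = +0.007091
∂h/∂y = [(-105)·(-0.97) − (-50)·(-1.36)] / -4125 = -0.008206
|∇h| = √(0.007091² + -0.008206²) = 0.01085
Seepage velocity v = K·i/n = 9.4 × 0.01085 / 0.32 = 0.3187 m/day.

0.32 m/day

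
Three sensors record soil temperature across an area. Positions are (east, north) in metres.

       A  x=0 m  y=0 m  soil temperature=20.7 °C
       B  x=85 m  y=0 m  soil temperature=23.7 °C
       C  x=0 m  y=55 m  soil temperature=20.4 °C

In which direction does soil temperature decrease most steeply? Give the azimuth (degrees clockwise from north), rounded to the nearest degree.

279°

∂T/∂x = (23.7 − 20.7) / (85 − 0) = +0.03529
∂T/∂y = (20.4 − 20.7) / (55 − 0) = -0.005455
Steepest decrease is along −∇f: components (-0.03529 E, +0.005455 N).
Azimuth = atan2(-0.03529, +0.005455) = 278.8° ≈ 279°.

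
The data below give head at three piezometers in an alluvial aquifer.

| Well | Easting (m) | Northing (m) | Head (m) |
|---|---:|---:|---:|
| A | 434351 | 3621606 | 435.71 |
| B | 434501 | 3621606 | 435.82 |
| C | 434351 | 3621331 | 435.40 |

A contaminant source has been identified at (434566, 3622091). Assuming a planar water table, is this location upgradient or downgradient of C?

∂h/∂x = (435.82 − 435.71) / (434501 − 434351) = +0.0007333
∂h/∂y = (435.40 − 435.71) / (3621331 − 3621606) = +0.001127
Head at (434566, 3622091) = 435.71 + (+0.0007333)·(215) + (+0.001127)·(485) = 436.41 m.
That is higher than the 435.40 m at C, so the point is upgradient.

upgradient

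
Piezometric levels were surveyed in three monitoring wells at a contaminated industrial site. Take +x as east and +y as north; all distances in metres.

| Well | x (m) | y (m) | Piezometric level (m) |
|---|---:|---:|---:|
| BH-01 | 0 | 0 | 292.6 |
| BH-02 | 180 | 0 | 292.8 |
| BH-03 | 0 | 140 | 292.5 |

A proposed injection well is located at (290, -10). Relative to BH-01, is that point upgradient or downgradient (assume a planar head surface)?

∂h/∂x = (292.8 − 292.6) / (180 − 0) = +0.001111
∂h/∂y = (292.5 − 292.6) / (140 − 0) = -0.0007143
Head at (290, -10) = 292.6 + (+0.001111)·(290) + (-0.0007143)·(-10) = 292.93 m.
That is higher than the 292.6 m at BH-01, so the point is upgradient.

upgradient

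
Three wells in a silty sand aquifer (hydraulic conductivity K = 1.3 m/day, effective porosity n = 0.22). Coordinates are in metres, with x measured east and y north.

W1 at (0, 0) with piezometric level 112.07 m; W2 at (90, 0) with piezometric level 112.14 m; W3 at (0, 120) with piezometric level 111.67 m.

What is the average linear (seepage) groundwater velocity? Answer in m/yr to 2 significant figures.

7.4 m/yr

∂h/∂x = (112.14 − 112.07) / (90 − 0) = +0.0007778
∂h/∂y = (111.67 − 112.07) / (120 − 0) = -0.003333
|∇h| = √(0.0007778² + -0.003333²) = 0.003423
Seepage velocity v = K·i/n = 1.3 × 0.003423 / 0.22 = 0.02023 m/day = 7.389 m/yr.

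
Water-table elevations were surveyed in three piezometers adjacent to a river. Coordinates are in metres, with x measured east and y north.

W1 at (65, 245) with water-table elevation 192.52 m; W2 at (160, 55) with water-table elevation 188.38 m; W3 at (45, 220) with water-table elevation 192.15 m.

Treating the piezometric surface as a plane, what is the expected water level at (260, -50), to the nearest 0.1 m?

Taking W1 as reference: W2−W1 = (95, -190, -4.14); W3−W1 = (-20, -25, -0.37).
Determinant of the coordinate differences = 95·(-25) − (-20)·(-190) = -6175.
∂h/∂x = [(-4.14)·(-25) − (-0.37)·(-190)] / -6175 = -0.005377
∂h/∂y = [95·(-0.37) − (-20)·(-4.14)] / -6175 = +0.01910
h(260, -50) = 192.52 + (-0.005377)·(195) + (+0.01910)·(-295) = 192.52 -1.048 -5.635 = 185.837 m.

185.8 m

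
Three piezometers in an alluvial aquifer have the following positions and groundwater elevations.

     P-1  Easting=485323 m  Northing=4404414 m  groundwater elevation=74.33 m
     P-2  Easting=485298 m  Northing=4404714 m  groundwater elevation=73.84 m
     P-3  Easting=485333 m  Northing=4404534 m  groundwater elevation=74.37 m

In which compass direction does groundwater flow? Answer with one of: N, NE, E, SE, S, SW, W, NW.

W

With h = a·x + b·y + c and P-1 as origin, the differences give:
  (-25)·a + 300·b = -0.49
  10·a + 120·b = +0.04
Eliminate b (×120 and ×300, subtract): -6000·a = -70.800 → a = ∂h/∂x = +0.01180
Back-substitute: b = ∂h/∂y = -0.0006500.
Flow = −∇h = (-0.01180 east, +0.0006500 north), which points west.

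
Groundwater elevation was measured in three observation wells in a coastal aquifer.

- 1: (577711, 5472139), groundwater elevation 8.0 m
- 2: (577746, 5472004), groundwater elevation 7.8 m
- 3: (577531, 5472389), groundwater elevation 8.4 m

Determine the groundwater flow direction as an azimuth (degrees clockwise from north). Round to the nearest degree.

Taking 1 as reference: 2−1 = (35, -135, -0.2); 3−1 = (-180, 250, +0.4).
Determinant of the coordinate differences = 35·250 − (-180)·(-135) = -15550.
∂h/∂x = [(-0.2)·250 − (+0.4)·(-135)] / -15550 = -0.0002572
∂h/∂y = [35·(+0.4) − (-180)·(-0.2)] / -15550 = +0.001415
Flow direction (−∇h) has components (+0.0002572 E, -0.001415 N).
Azimuth = atan2(E, N) = atan2(+0.0002572, -0.001415) = 169.7° ≈ 170°.

170°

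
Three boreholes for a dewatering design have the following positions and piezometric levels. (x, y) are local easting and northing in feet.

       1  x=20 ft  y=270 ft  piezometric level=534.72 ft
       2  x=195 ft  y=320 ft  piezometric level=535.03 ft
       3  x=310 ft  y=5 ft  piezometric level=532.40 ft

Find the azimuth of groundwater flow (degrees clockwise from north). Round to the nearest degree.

176°

With h = a·x + b·y + c and 1 as origin, the differences give:
  175·a + 50·b = +0.31
  290·a + (-265)·b = -2.32
Eliminate b (×(-265) and ×50, subtract): -60875·a = 33.850 → a = ∂h/∂x = -0.0005561
Back-substitute: b = ∂h/∂y = +0.008146.
Flow direction (−∇h) has components (+0.0005561 E, -0.008146 N).
Azimuth = atan2(E, N) = atan2(+0.0005561, -0.008146) = 176.1° ≈ 176°.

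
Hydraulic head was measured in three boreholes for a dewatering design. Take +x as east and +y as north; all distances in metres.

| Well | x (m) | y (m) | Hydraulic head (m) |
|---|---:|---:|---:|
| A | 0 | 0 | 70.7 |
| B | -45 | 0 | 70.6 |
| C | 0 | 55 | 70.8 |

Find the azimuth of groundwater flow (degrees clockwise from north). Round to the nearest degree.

∂h/∂x = (70.6 − 70.7) / (-45 − 0) = +0.002222
∂h/∂y = (70.8 − 70.7) / (55 − 0) = +0.001818
Flow direction (−∇h) has components (-0.002222 E, -0.001818 N).
Azimuth = atan2(E, N) = atan2(-0.002222, -0.001818) = 230.7° ≈ 231°.

231°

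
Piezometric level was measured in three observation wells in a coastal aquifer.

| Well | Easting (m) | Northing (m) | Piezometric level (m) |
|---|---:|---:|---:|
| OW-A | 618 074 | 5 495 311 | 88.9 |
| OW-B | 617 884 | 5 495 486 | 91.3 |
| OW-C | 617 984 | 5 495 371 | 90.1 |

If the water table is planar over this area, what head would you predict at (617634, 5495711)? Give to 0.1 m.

94.5 m

Taking OW-A as reference: OW-B−OW-A = (-190, 175, +2.4); OW-C−OW-A = (-90, 60, +1.2).
Determinant of the coordinate differences = (-190)·60 − (-90)·175 = 4350.
∂h/∂x = [(+2.4)·60 − (+1.2)·175] / 4350 = -0.01517
∂h/∂y = [(-190)·(+1.2) − (-90)·(+2.4)] / 4350 = -0.002759
h(617634, 5495711) = 88.9 + (-0.01517)·(-440) + (-0.002759)·(400) = 88.9 +6.676 -1.103 = 94.472 m.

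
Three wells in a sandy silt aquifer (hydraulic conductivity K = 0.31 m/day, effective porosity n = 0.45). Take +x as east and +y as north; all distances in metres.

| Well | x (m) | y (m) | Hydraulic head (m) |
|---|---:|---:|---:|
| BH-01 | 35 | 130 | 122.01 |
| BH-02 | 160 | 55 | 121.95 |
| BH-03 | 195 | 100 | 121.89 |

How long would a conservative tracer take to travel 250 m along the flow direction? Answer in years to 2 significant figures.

With h = a·x + b·y + c and BH-01 as origin, the differences give:
  125·a + (-75)·b = -0.06
  160·a + (-30)·b = -0.12
Eliminate b (×(-30) and ×(-75), subtract): 8250·a = -7.200 → a = ∂h/∂x = -0.0008727
Back-substitute: b = ∂h/∂y = -0.0006545.
|∇h| = √(-0.0008727² + -0.0006545²) = 0.001091
Seepage velocity v = K·i/n = 0.31 × 0.001091 / 0.45 = 0.0007516 m/day.
t = 250 / 0.0007516 = 3.326e+05 days = 911 years.

910 years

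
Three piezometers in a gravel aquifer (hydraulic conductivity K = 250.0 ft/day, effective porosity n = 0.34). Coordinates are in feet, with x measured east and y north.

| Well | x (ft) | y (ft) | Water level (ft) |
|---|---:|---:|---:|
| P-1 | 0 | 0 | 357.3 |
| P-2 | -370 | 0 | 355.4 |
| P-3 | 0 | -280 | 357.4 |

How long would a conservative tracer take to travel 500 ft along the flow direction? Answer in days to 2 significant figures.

130 days

∂h/∂x = (355.4 − 357.3) / (-370 − 0) = +0.005135
∂h/∂y = (357.4 − 357.3) / (-280 − 0) = -0.0003571
|∇h| = √(0.005135² + -0.0003571²) = 0.005147
Seepage velocity v = K·i/n = 250.0 × 0.005147 / 0.34 = 3.785 ft/day.
t = 500 / 3.785 = 132.1 days.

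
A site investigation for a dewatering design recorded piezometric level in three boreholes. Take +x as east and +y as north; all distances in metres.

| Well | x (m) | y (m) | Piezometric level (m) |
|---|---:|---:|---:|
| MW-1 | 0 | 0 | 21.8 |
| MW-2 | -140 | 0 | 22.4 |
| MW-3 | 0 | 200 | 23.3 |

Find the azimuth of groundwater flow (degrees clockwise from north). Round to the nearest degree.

∂h/∂x = (22.4 − 21.8) / (-140 − 0) = -0.004286
∂h/∂y = (23.3 − 21.8) / (200 − 0) = +0.007500
Flow direction (−∇h) has components (+0.004286 E, -0.007500 N).
Azimuth = atan2(E, N) = atan2(+0.004286, -0.007500) = 150.3° ≈ 150°.

150°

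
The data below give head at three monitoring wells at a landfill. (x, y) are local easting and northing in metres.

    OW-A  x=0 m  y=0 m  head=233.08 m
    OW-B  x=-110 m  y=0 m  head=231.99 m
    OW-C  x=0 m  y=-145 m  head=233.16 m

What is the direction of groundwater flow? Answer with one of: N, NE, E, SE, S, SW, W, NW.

∂h/∂x = (231.99 − 233.08) / (-110 − 0) = +0.009909
∂h/∂y = (233.16 − 233.08) / (-145 − 0) = -0.0005517
Flow = −∇h = (-0.009909 east, +0.0005517 north), which points west.

W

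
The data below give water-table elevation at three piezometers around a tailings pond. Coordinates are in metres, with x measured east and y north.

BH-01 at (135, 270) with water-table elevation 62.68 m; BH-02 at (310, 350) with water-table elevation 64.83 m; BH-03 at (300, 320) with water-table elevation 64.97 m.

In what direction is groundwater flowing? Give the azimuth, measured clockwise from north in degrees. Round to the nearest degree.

301°

Taking BH-01 as reference: BH-02−BH-01 = (175, 80, +2.15); BH-03−BH-01 = (165, 50, +2.29).
Solve a·Δx + b·Δy = Δh: det = 175·50 − 165·80 = -4450.
∂h/∂x = [(+2.15)·50 − (+2.29)·80] / -4450 = +0.01701
∂h/∂y = [175·(+2.29) − 165·(+2.15)] / -4450 = -0.01034
Flow direction (−∇h) has components (-0.01701 E, +0.01034 N).
Azimuth = atan2(E, N) = atan2(-0.01701, +0.01034) = 301.3° ≈ 301°.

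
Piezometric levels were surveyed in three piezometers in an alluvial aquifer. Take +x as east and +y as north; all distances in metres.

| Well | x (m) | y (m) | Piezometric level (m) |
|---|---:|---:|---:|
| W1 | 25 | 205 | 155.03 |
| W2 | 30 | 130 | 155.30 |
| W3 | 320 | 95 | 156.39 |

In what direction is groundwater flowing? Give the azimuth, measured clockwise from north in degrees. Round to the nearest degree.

315°

Taking W1 as reference: W2−W1 = (5, -75, +0.27); W3−W1 = (295, -110, +1.36).
Solve a·Δx + b·Δy = Δh: det = 5·(-110) − 295·(-75) = 21575.
∂h/∂x = [(+0.27)·(-110) − (+1.36)·(-75)] / 21575 = +0.003351
∂h/∂y = [5·(+1.36) − 295·(+0.27)] / 21575 = -0.003377
Flow direction (−∇h) has components (-0.003351 E, +0.003377 N).
Azimuth = atan2(E, N) = atan2(-0.003351, +0.003377) = 315.2° ≈ 315°.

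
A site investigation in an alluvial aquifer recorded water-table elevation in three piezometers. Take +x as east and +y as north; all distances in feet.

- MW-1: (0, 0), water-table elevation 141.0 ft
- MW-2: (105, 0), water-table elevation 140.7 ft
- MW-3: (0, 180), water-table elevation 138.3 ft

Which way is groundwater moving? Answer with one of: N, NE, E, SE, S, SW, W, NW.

∂h/∂x = (140.7 − 141.0) / (105 − 0) = -0.002857
∂h/∂y = (138.3 − 141.0) / (180 − 0) = -0.01500
Flow = −∇h = (+0.002857 east, +0.01500 north), which points north.

N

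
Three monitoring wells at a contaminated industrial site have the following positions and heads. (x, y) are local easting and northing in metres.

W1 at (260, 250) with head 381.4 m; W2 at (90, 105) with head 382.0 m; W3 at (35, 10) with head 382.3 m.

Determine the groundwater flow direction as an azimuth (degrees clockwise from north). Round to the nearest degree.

037°

With h = a·x + b·y + c and W1 as origin, the differences give:
  (-170)·a + (-145)·b = +0.6
  (-225)·a + (-240)·b = +0.9
Eliminate b (×(-240) and ×(-145), subtract): 8175·a = -13.50 → a = ∂h/∂x = -0.001651
Back-substitute: b = ∂h/∂y = -0.002202.
Flow direction (−∇h) has components (+0.001651 E, +0.002202 N).
Azimuth = atan2(E, N) = atan2(+0.001651, +0.002202) = 36.9° ≈ 037°.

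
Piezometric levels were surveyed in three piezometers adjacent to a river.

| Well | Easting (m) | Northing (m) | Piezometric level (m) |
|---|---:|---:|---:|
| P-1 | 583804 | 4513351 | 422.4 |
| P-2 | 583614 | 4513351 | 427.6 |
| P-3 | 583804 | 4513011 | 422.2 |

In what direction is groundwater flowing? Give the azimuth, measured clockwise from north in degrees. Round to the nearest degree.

∂h/∂x = (427.6 − 422.4) / (583614 − 583804) = -0.02737
∂h/∂y = (422.2 − 422.4) / (4513011 − 4513351) = +0.0005882
Flow direction (−∇h) has components (+0.02737 E, -0.0005882 N).
Azimuth = atan2(E, N) = atan2(+0.02737, -0.0005882) = 91.2° ≈ 091°.

091°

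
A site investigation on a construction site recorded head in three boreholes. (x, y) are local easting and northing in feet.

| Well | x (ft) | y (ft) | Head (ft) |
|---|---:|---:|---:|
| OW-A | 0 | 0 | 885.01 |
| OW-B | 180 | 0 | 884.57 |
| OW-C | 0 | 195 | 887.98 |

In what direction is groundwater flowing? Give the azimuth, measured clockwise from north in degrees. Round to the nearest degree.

∂h/∂x = (884.57 − 885.01) / (180 − 0) = -0.002444
∂h/∂y = (887.98 − 885.01) / (195 − 0) = +0.01523
Flow direction (−∇h) has components (+0.002444 E, -0.01523 N).
Azimuth = atan2(E, N) = atan2(+0.002444, -0.01523) = 170.9° ≈ 171°.

171°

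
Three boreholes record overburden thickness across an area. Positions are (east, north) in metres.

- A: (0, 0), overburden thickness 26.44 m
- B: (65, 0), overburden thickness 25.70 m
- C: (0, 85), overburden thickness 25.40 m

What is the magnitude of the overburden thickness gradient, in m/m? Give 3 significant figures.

0.0167 m/m

∂d/∂x = (25.70 − 26.44) / (65 − 0) = -0.01138
∂d/∂y = (25.40 − 26.44) / (85 − 0) = -0.01224
|∇f| = √(-0.01138² + -0.01224²) = 0.01671 m/m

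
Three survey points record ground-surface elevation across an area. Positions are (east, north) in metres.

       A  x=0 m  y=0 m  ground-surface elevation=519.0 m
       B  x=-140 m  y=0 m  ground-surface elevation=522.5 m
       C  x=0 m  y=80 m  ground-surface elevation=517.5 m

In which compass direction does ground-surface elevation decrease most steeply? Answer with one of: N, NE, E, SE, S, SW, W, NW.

∂z/∂x = (522.5 − 519.0) / (-140 − 0) = -0.02500
∂z/∂y = (517.5 − 519.0) / (80 − 0) = -0.01875
Steepest decrease is along −∇f = (+0.02500 E, +0.01875 N) → northeast.

NE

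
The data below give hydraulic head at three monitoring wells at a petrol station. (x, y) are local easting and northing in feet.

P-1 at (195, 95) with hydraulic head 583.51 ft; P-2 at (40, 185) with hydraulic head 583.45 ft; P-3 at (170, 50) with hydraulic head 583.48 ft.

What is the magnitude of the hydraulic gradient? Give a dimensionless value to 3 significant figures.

With h = a·x + b·y + c and P-1 as origin, the differences give:
  (-155)·a + 90·b = -0.06
  (-25)·a + (-45)·b = -0.03
Eliminate b (×(-45) and ×90, subtract): 9225·a = 5.400 → a = ∂h/∂x = +0.0005854
Back-substitute: b = ∂h/∂y = +0.0003415.
|∇h| = √(0.0005854² + 0.0003415²) = 0.0006777

0.000678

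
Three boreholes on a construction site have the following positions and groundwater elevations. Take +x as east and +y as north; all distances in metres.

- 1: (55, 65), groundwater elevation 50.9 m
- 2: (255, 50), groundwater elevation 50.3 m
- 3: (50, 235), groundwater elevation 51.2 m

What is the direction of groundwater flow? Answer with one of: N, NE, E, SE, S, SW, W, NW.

Differences from 1: to 2 (Δx, Δy, Δh) = (200, -15, -0.6); to 3 = (-5, 170, +0.3).
Solve a·Δx + b·Δy = Δh: det = 200·170 − (-5)·(-15) = 33925.
∂h/∂x = [(-0.6)·170 − (+0.3)·(-15)] / 33925 = -0.002874
∂h/∂y = [200·(+0.3) − (-5)·(-0.6)] / 33925 = +0.001680
Flow = −∇h = (+0.002874 east, -0.001680 north), which points southeast.

SE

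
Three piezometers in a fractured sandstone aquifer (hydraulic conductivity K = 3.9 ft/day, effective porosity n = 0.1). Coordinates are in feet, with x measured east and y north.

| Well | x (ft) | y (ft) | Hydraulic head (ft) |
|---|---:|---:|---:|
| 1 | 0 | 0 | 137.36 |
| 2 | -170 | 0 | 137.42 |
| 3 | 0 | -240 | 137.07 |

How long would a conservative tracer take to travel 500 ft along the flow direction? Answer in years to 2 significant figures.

28 years

∂h/∂x = (137.42 − 137.36) / (-170 − 0) = -0.0003529
∂h/∂y = (137.07 − 137.36) / (-240 − 0) = +0.001208
|∇h| = √(-0.0003529² + 0.001208²) = 0.001258
Seepage velocity v = K·i/n = 3.9 × 0.001258 / 0.1 = 0.04906 ft/day.
t = 500 / 0.04906 = 1.019e+04 days = 27.9 years.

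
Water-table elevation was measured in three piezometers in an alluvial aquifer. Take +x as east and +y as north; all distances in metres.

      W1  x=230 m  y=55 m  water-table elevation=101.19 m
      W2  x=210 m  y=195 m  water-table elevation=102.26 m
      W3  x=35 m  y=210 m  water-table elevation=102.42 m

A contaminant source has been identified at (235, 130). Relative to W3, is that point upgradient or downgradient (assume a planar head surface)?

Taking W1 as reference: W2−W1 = (-20, 140, +1.07); W3−W1 = (-195, 155, +1.23).
Determinant of the coordinate differences = (-20)·155 − (-195)·140 = 24200.
∂h/∂x = [(+1.07)·155 − (+1.23)·140] / 24200 = -0.0002624
∂h/∂y = [(-20)·(+1.23) − (-195)·(+1.07)] / 24200 = +0.007605
Head at (235, 130) = 101.19 + (-0.0002624)·(5) + (+0.007605)·(75) = 101.76 m.
That is lower than the 102.42 m at W3, so the point is downgradient.

downgradient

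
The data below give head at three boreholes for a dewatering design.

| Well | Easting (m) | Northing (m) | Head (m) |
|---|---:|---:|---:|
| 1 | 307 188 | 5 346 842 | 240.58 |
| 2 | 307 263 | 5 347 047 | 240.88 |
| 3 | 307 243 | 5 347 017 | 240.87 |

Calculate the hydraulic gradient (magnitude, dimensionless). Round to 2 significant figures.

0.0047

Three-point gradient (reference 1): Δ to 2 = (75, 205, +0.30), Δ to 3 = (55, 175, +0.29).
∂h/∂x = -0.003757, ∂h/∂y = +0.002838 (det = 1850).
|∇h| = √(-0.003757² + 0.002838²) = 0.004708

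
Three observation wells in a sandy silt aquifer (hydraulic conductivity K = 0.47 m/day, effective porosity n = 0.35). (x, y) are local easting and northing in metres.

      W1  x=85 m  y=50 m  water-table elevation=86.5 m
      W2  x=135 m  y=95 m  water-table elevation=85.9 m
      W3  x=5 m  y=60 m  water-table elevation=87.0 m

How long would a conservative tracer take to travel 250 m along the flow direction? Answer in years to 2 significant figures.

Differences from W1: to W2 (Δx, Δy, Δh) = (50, 45, -0.6); to W3 = (-80, 10, +0.5).
Solve a·Δx + b·Δy = Δh: det = 50·10 − (-80)·45 = 4100.
∂h/∂x = [(-0.6)·10 − (+0.5)·45] / 4100 = -0.006951
∂h/∂y = [50·(+0.5) − (-80)·(-0.6)] / 4100 = -0.005610
|∇h| = √(-0.006951² + -0.005610²) = 0.008932
Seepage velocity v = K·i/n = 0.47 × 0.008932 / 0.35 = 0.01199 m/day.
t = 250 / 0.01199 = 2.085e+04 days = 57.1 years.

57 years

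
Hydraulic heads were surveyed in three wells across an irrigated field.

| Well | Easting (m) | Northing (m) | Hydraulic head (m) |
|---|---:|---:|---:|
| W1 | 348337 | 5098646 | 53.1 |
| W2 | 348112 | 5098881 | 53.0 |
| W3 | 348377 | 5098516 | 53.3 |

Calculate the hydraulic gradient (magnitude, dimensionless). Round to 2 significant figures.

0.0027

Three-point gradient (reference W1): Δ to W2 = (-225, 235, -0.1), Δ to W3 = (40, -130, +0.2).
∂h/∂x = -0.001713, ∂h/∂y = -0.002065 (det = 19850).
|∇h| = √(-0.001713² + -0.002065²) = 0.002683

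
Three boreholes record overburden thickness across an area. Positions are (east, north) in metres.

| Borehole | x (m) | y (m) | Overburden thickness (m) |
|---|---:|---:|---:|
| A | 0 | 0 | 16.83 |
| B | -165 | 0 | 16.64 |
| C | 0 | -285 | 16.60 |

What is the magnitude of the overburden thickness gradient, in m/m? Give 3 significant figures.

∂d/∂x = (16.64 − 16.83) / (-165 − 0) = +0.001152
∂d/∂y = (16.60 − 16.83) / (-285 − 0) = +0.0008070
|∇f| = √(0.001152² + 0.0008070²) = 0.001407 m/m

0.00141 m/m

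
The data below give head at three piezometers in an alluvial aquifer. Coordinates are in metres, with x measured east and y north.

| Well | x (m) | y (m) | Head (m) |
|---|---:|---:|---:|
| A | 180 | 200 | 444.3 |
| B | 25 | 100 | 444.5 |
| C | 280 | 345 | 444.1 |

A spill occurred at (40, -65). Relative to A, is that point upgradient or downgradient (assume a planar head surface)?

Differences from A: to B (Δx, Δy, Δh) = (-155, -100, +0.2); to C = (100, 145, -0.2).
Solve a·Δx + b·Δy = Δh: det = (-155)·145 − 100·(-100) = -12475.
∂h/∂x = [(+0.2)·145 − (-0.2)·(-100)] / -12475 = -0.0007214
∂h/∂y = [(-155)·(-0.2) − 100·(+0.2)] / -12475 = -0.0008818
Head at (40, -65) = 444.3 + (-0.0007214)·(-140) + (-0.0008818)·(-265) = 444.63 m.
That is higher than the 444.3 m at A, so the point is upgradient.

upgradient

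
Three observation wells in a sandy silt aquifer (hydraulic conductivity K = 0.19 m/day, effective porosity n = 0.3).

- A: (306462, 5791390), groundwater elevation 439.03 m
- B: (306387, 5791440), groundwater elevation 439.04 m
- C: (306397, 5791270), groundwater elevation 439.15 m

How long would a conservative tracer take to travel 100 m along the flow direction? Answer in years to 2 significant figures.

480 years

Taking A as reference: B−A = (-75, 50, +0.01); C−A = (-65, -120, +0.12).
Determinant of the coordinate differences = (-75)·(-120) − (-65)·50 = 12250.
∂h/∂x = [(+0.01)·(-120) − (+0.12)·50] / 12250 = -0.0005878
∂h/∂y = [(-75)·(+0.12) − (-65)·(+0.01)] / 12250 = -0.0006816
|∇h| = √(-0.0005878² + -0.0006816²) = 0.0009
Seepage velocity v = K·i/n = 0.19 × 0.0009 / 0.3 = 0.00057 m/day.
t = 100 / 0.00057 = 1.754e+05 days = 480 years.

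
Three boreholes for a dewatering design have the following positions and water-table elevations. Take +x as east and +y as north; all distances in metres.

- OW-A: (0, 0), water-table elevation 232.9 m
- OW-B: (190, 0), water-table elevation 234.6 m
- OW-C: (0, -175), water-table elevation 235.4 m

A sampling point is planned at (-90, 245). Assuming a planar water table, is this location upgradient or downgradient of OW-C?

∂h/∂x = (234.6 − 232.9) / (190 − 0) = +0.008947
∂h/∂y = (235.4 − 232.9) / (-175 − 0) = -0.01429
Head at (-90, 245) = 232.9 + (+0.008947)·(-90) + (-0.01429)·(245) = 228.59 m.
That is lower than the 235.4 m at OW-C, so the point is downgradient.

downgradient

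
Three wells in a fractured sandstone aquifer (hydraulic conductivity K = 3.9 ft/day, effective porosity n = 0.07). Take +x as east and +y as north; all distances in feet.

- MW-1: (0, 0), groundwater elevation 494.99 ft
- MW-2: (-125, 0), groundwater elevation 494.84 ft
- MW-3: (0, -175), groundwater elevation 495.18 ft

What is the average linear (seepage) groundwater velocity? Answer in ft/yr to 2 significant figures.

∂h/∂x = (494.84 − 494.99) / (-125 − 0) = +0.001200
∂h/∂y = (495.18 − 494.99) / (-175 − 0) = -0.001086
|∇h| = √(0.001200² + -0.001086²) = 0.001618
Seepage velocity v = K·i/n = 3.9 × 0.001618 / 0.07 = 0.09015 ft/day = 32.93 ft/yr.

33 ft/yr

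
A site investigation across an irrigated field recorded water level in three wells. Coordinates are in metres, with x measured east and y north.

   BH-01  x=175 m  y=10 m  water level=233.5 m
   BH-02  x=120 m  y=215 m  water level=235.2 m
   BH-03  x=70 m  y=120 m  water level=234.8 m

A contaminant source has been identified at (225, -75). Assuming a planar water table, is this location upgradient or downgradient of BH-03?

downgradient

Three-point gradient (reference BH-01): Δ to BH-02 = (-55, 205, +1.7), Δ to BH-03 = (-105, 110, +1.3).
∂h/∂x = -0.005137, ∂h/∂y = +0.006914 (det = 15475).
Head at (225, -75) = 233.5 + (-0.005137)·(50) + (+0.006914)·(-85) = 232.66 m.
That is lower than the 234.8 m at BH-03, so the point is downgradient.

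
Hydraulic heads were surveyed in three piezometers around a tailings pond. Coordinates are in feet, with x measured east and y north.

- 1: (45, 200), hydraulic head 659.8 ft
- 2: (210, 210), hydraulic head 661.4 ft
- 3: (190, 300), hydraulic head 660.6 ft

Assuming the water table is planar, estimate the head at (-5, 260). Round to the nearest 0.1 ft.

658.9 ft

Taking 1 as reference: 2−1 = (165, 10, +1.6); 3−1 = (145, 100, +0.8).
Solve a·Δx + b·Δy = Δh: det = 165·100 − 145·10 = 15050.
∂h/∂x = [(+1.6)·100 − (+0.8)·10] / 15050 = +0.01010
∂h/∂y = [165·(+0.8) − 145·(+1.6)] / 15050 = -0.006645
h(-5, 260) = 659.8 + (+0.01010)·(-50) + (-0.006645)·(60) = 659.8 -0.505 -0.399 = 658.896 ft.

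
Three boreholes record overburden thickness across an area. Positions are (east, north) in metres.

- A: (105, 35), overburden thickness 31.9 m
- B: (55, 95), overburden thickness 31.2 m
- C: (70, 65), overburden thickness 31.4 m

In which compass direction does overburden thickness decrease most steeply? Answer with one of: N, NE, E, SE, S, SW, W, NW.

Differences from A: to B (Δx, Δy, Δh) = (-50, 60, -0.7); to C = (-35, 30, -0.5).
Determinant of the coordinate differences = (-50)·30 − (-35)·60 = 600.
∂d/∂x = [(-0.7)·30 − (-0.5)·60] / 600 = +0.01500
∂d/∂y = [(-50)·(-0.5) − (-35)·(-0.7)] / 600 = +0.0008333
Steepest decrease is along −∇f = (-0.01500 E, -0.0008333 N) → west.

W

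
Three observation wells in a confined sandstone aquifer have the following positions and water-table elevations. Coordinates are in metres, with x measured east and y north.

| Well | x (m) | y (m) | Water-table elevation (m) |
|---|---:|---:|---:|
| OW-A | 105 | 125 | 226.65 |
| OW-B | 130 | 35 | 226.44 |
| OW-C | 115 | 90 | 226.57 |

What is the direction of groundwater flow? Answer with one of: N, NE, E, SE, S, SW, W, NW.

Differences from OW-A: to OW-B (Δx, Δy, Δh) = (25, -90, -0.21); to OW-C = (10, -35, -0.08).
Solve a·Δx + b·Δy = Δh: det = 25·(-35) − 10·(-90) = 25.
∂h/∂x = [(-0.21)·(-35) − (-0.08)·(-90)] / 25 = +0.006000
∂h/∂y = [25·(-0.08) − 10·(-0.21)] / 25 = +0.004000
Flow = −∇h = (-0.006000 east, -0.004000 north), which points southwest.

SW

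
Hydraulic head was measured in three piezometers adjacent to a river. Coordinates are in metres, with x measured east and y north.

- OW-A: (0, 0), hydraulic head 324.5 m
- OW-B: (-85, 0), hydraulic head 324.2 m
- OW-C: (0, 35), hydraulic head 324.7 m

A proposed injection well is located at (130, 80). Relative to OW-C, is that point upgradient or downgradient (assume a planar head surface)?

upgradient

∂h/∂x = (324.2 − 324.5) / (-85 − 0) = +0.003529
∂h/∂y = (324.7 − 324.5) / (35 − 0) = +0.005714
Head at (130, 80) = 324.5 + (+0.003529)·(130) + (+0.005714)·(80) = 325.42 m.
That is higher than the 324.7 m at OW-C, so the point is upgradient.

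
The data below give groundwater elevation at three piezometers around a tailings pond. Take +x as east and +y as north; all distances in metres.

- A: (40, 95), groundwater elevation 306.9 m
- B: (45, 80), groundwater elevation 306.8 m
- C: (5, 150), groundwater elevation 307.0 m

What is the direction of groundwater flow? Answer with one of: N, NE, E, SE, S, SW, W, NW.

SW

With h = a·x + b·y + c and A as origin, the differences give:
  5·a + (-15)·b = -0.1
  (-35)·a + 55·b = +0.1
Eliminate b (×55 and ×(-15), subtract): -250·a = -4.00 → a = ∂h/∂x = +0.01600
Back-substitute: b = ∂h/∂y = +0.01200.
Flow = −∇h = (-0.01600 east, -0.01200 north), which points southwest.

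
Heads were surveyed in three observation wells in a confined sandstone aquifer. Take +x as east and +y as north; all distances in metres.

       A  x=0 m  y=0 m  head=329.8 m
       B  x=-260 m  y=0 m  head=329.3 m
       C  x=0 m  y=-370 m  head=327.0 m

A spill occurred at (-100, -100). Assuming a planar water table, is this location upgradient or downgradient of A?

∂h/∂x = (329.3 − 329.8) / (-260 − 0) = +0.001923
∂h/∂y = (327.0 − 329.8) / (-370 − 0) = +0.007568
Head at (-100, -100) = 329.8 + (+0.001923)·(-100) + (+0.007568)·(-100) = 328.85 m.
That is lower than the 329.8 m at A, so the point is downgradient.

downgradient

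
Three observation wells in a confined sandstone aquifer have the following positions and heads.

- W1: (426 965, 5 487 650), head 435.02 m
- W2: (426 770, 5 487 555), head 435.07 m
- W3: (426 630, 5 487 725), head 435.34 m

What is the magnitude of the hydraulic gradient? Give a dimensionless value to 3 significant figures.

With h = a·x + b·y + c and W1 as origin, the differences give:
  (-195)·a + (-95)·b = +0.05
  (-335)·a + 75·b = +0.32
Eliminate b (×75 and ×(-95), subtract): -46450·a = 34.150 → a = ∂h/∂x = -0.0007352
Back-substitute: b = ∂h/∂y = +0.0009828.
|∇h| = √(-0.0007352² + 0.0009828²) = 0.001227

0.00123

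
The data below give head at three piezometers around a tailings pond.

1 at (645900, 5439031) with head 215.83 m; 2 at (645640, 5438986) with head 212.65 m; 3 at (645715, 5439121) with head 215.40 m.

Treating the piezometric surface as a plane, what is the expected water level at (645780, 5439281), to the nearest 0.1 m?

218.4 m

With h = a·x + b·y + c and 1 as origin, the differences give:
  (-260)·a + (-45)·b = -3.18
  (-185)·a + 90·b = -0.43
Eliminate b (×90 and ×(-45), subtract): -31725·a = -305.550 → a = ∂h/∂x = +0.009631
Back-substitute: b = ∂h/∂y = +0.01502.
h(645780, 5439281) = 215.83 + (+0.009631)·(-120) + (+0.01502)·(250) = 215.83 -1.156 +3.755 = 218.429 m.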